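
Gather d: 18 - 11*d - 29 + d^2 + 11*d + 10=d^2 - 1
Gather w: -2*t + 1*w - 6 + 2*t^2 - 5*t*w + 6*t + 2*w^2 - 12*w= 2*t^2 + 4*t + 2*w^2 + w*(-5*t - 11) - 6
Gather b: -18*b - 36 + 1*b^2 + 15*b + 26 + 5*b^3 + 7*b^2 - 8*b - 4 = 5*b^3 + 8*b^2 - 11*b - 14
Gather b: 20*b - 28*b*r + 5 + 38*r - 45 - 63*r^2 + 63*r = b*(20 - 28*r) - 63*r^2 + 101*r - 40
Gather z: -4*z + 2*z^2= 2*z^2 - 4*z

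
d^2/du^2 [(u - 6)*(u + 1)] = 2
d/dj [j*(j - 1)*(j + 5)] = 3*j^2 + 8*j - 5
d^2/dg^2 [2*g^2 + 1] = 4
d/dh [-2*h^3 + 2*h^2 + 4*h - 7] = -6*h^2 + 4*h + 4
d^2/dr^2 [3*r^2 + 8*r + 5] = 6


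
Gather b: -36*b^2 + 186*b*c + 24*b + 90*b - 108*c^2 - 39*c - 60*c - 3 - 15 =-36*b^2 + b*(186*c + 114) - 108*c^2 - 99*c - 18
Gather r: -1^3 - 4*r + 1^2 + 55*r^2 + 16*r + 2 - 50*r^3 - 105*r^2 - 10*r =-50*r^3 - 50*r^2 + 2*r + 2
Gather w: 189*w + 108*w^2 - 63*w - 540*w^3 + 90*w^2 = -540*w^3 + 198*w^2 + 126*w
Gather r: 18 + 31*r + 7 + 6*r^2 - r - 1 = 6*r^2 + 30*r + 24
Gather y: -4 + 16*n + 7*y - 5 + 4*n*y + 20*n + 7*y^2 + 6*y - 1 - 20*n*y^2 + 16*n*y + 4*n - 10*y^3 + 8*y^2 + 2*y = 40*n - 10*y^3 + y^2*(15 - 20*n) + y*(20*n + 15) - 10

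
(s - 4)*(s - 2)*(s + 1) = s^3 - 5*s^2 + 2*s + 8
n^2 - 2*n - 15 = (n - 5)*(n + 3)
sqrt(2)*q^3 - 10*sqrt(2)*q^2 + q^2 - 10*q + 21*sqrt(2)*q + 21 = (q - 7)*(q - 3)*(sqrt(2)*q + 1)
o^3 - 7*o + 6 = (o - 2)*(o - 1)*(o + 3)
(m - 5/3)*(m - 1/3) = m^2 - 2*m + 5/9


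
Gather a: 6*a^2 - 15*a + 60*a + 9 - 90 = 6*a^2 + 45*a - 81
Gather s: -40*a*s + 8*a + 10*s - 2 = 8*a + s*(10 - 40*a) - 2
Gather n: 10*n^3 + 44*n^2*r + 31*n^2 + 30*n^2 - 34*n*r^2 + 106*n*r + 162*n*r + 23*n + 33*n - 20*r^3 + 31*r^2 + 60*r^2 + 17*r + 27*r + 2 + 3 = 10*n^3 + n^2*(44*r + 61) + n*(-34*r^2 + 268*r + 56) - 20*r^3 + 91*r^2 + 44*r + 5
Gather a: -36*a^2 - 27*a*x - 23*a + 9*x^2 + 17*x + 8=-36*a^2 + a*(-27*x - 23) + 9*x^2 + 17*x + 8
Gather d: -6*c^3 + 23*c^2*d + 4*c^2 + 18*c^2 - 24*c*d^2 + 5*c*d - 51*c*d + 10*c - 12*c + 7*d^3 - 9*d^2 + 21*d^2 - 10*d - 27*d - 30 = -6*c^3 + 22*c^2 - 2*c + 7*d^3 + d^2*(12 - 24*c) + d*(23*c^2 - 46*c - 37) - 30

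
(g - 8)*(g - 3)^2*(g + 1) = g^4 - 13*g^3 + 43*g^2 - 15*g - 72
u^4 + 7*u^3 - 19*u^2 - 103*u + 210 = (u - 3)*(u - 2)*(u + 5)*(u + 7)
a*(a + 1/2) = a^2 + a/2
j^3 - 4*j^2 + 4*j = j*(j - 2)^2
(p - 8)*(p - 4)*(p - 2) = p^3 - 14*p^2 + 56*p - 64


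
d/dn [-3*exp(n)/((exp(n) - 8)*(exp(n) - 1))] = 3*(exp(2*n) - 8)*exp(n)/(exp(4*n) - 18*exp(3*n) + 97*exp(2*n) - 144*exp(n) + 64)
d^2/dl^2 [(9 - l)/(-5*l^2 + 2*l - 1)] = 2*((47 - 15*l)*(5*l^2 - 2*l + 1) + 4*(l - 9)*(5*l - 1)^2)/(5*l^2 - 2*l + 1)^3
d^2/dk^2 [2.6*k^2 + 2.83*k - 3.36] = 5.20000000000000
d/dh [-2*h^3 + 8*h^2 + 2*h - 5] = -6*h^2 + 16*h + 2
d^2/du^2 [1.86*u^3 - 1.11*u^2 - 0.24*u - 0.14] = 11.16*u - 2.22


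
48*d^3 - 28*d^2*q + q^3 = (-4*d + q)*(-2*d + q)*(6*d + q)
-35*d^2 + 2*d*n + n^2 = (-5*d + n)*(7*d + n)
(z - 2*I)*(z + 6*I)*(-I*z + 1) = -I*z^3 + 5*z^2 - 8*I*z + 12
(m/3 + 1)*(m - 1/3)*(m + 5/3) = m^3/3 + 13*m^2/9 + 31*m/27 - 5/9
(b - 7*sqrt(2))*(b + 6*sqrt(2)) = b^2 - sqrt(2)*b - 84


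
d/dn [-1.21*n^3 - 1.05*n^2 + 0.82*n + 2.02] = -3.63*n^2 - 2.1*n + 0.82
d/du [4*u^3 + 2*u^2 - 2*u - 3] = 12*u^2 + 4*u - 2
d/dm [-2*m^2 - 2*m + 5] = -4*m - 2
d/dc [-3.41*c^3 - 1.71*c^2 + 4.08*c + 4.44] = -10.23*c^2 - 3.42*c + 4.08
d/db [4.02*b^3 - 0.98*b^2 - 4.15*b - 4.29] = 12.06*b^2 - 1.96*b - 4.15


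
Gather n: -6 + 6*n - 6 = 6*n - 12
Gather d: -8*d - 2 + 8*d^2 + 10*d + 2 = 8*d^2 + 2*d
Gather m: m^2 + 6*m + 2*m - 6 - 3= m^2 + 8*m - 9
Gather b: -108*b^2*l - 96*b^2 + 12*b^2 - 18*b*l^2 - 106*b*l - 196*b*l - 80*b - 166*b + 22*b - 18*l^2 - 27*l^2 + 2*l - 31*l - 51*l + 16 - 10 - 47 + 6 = b^2*(-108*l - 84) + b*(-18*l^2 - 302*l - 224) - 45*l^2 - 80*l - 35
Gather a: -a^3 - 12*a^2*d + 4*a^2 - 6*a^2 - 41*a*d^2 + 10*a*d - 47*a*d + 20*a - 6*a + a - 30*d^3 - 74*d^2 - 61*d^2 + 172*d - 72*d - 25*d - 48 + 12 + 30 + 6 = -a^3 + a^2*(-12*d - 2) + a*(-41*d^2 - 37*d + 15) - 30*d^3 - 135*d^2 + 75*d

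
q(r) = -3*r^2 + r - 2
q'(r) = 1 - 6*r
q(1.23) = -5.31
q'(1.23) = -6.38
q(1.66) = -8.61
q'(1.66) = -8.96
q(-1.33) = -8.64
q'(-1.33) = 8.98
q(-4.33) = -62.58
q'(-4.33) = 26.98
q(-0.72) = -4.28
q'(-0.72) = 5.32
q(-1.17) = -7.28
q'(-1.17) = 8.02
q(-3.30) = -37.97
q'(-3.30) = 20.80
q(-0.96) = -5.72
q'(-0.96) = 6.76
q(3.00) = -26.00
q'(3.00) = -17.00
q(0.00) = -2.00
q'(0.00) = 1.00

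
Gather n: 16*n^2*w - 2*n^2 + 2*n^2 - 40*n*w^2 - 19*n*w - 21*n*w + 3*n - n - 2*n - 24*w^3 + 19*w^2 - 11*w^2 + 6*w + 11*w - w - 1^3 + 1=16*n^2*w + n*(-40*w^2 - 40*w) - 24*w^3 + 8*w^2 + 16*w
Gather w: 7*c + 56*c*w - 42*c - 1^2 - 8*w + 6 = -35*c + w*(56*c - 8) + 5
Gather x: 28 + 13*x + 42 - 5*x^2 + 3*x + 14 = -5*x^2 + 16*x + 84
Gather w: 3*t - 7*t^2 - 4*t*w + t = -7*t^2 - 4*t*w + 4*t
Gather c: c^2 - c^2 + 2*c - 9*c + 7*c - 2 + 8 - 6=0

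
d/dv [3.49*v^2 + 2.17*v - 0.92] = 6.98*v + 2.17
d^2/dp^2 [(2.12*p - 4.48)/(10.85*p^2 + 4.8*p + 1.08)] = ((76.864 - 138.012*p)*(10.85*p^2 + 4.8*p + 1.08) + (2.12*p - 4.48)*(21.7*p + 4.8)*(43.4*p + 9.6))/(10.85*p^2 + 4.8*p + 1.08)^3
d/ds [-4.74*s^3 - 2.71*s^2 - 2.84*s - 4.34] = -14.22*s^2 - 5.42*s - 2.84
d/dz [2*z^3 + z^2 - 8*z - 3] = 6*z^2 + 2*z - 8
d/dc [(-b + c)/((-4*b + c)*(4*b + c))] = (-16*b^2 + 2*b*c - c^2)/(256*b^4 - 32*b^2*c^2 + c^4)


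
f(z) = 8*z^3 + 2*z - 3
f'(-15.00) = 5402.00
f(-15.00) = -27033.00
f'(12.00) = 3458.00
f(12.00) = 13845.00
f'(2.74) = 182.18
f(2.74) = 167.05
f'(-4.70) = 532.16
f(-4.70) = -842.98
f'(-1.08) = 29.99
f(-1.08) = -15.24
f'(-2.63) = 168.01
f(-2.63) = -153.79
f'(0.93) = 22.76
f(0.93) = 5.29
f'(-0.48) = 7.53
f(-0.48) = -4.84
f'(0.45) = 6.86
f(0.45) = -1.37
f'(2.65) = 170.54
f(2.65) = 151.18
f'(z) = 24*z^2 + 2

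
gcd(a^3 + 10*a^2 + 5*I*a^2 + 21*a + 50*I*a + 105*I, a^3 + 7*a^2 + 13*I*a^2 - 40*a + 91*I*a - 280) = a^2 + a*(7 + 5*I) + 35*I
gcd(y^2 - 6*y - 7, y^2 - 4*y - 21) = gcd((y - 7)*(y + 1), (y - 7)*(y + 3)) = y - 7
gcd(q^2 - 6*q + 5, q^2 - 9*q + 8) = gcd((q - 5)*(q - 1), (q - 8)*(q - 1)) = q - 1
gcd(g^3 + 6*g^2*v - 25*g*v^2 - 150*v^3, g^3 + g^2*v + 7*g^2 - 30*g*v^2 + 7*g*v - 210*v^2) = -g^2 - g*v + 30*v^2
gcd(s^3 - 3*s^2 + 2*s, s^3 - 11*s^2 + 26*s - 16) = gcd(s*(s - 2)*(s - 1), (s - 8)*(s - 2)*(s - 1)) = s^2 - 3*s + 2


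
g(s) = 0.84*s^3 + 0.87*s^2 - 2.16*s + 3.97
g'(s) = 2.52*s^2 + 1.74*s - 2.16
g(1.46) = 5.29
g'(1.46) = 5.75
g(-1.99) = 5.09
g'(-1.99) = 4.36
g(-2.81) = -1.73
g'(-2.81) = 12.85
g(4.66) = 97.80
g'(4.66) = 60.67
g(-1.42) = 6.39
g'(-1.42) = 0.45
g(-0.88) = 5.97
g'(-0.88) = -1.74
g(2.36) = 14.76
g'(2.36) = 15.98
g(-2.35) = 2.95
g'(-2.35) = 7.67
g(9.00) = 667.36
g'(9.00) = 217.62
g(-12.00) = -1296.35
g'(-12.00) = 339.84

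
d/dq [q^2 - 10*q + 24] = 2*q - 10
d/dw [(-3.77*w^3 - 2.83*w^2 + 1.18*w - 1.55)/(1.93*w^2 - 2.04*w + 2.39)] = (-7.2761*w^4 + 15.3816*w^3 - 23.5351*w^2 - 7.5444*w - 0.341800000000001)/(3.7249*w^4 - 7.8744*w^3 + 13.387*w^2 - 9.7512*w + 5.7121)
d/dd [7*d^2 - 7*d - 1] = 14*d - 7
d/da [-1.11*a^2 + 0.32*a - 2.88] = 0.32 - 2.22*a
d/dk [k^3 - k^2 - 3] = k*(3*k - 2)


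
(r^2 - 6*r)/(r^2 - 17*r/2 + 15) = 2*r/(2*r - 5)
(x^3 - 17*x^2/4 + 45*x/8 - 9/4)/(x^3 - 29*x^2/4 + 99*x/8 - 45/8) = (x - 2)/(x - 5)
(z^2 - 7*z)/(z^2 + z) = (z - 7)/(z + 1)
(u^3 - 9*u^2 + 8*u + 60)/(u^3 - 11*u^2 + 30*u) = (u + 2)/u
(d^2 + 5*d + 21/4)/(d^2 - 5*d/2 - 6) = (d + 7/2)/(d - 4)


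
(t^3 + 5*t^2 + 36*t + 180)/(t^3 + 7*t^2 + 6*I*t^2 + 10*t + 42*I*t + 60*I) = (t - 6*I)/(t + 2)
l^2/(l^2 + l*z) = l/(l + z)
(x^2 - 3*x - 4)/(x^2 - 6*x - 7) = (x - 4)/(x - 7)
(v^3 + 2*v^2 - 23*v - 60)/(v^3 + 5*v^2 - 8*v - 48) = (v^2 - 2*v - 15)/(v^2 + v - 12)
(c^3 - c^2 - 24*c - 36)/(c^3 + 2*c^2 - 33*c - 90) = (c + 2)/(c + 5)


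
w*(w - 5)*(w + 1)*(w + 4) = w^4 - 21*w^2 - 20*w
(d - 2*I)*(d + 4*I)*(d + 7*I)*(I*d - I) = I*d^4 - 9*d^3 - I*d^3 + 9*d^2 - 6*I*d^2 - 56*d + 6*I*d + 56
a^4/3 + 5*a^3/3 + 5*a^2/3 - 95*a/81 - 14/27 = (a/3 + 1)*(a - 2/3)*(a + 1/3)*(a + 7/3)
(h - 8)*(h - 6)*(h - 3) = h^3 - 17*h^2 + 90*h - 144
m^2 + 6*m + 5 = (m + 1)*(m + 5)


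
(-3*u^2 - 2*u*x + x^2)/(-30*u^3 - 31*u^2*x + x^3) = (-3*u + x)/(-30*u^2 - u*x + x^2)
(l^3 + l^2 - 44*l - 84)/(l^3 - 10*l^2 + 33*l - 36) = (l^3 + l^2 - 44*l - 84)/(l^3 - 10*l^2 + 33*l - 36)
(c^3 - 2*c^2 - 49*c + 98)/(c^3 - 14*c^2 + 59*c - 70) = (c + 7)/(c - 5)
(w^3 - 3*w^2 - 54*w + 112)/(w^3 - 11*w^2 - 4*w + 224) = (w^2 + 5*w - 14)/(w^2 - 3*w - 28)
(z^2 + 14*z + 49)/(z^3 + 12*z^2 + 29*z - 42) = (z + 7)/(z^2 + 5*z - 6)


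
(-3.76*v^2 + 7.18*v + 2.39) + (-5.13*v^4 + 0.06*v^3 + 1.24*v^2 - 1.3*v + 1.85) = -5.13*v^4 + 0.06*v^3 - 2.52*v^2 + 5.88*v + 4.24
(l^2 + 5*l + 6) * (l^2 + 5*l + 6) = l^4 + 10*l^3 + 37*l^2 + 60*l + 36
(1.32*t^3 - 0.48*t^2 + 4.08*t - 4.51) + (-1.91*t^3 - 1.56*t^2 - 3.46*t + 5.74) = -0.59*t^3 - 2.04*t^2 + 0.62*t + 1.23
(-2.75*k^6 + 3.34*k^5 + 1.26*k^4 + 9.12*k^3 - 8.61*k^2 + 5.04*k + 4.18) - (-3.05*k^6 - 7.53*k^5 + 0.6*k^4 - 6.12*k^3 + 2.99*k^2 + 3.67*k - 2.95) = 0.3*k^6 + 10.87*k^5 + 0.66*k^4 + 15.24*k^3 - 11.6*k^2 + 1.37*k + 7.13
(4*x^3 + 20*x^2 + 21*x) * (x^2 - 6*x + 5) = 4*x^5 - 4*x^4 - 79*x^3 - 26*x^2 + 105*x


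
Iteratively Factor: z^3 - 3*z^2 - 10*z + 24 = (z + 3)*(z^2 - 6*z + 8) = (z - 4)*(z + 3)*(z - 2)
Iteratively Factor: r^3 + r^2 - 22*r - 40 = (r + 4)*(r^2 - 3*r - 10) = (r + 2)*(r + 4)*(r - 5)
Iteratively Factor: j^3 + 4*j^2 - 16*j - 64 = (j + 4)*(j^2 - 16) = (j + 4)^2*(j - 4)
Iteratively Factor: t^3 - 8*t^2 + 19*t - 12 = (t - 3)*(t^2 - 5*t + 4) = (t - 4)*(t - 3)*(t - 1)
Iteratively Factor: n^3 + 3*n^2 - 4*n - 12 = (n + 2)*(n^2 + n - 6) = (n - 2)*(n + 2)*(n + 3)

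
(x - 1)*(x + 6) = x^2 + 5*x - 6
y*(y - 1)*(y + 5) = y^3 + 4*y^2 - 5*y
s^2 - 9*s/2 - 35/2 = (s - 7)*(s + 5/2)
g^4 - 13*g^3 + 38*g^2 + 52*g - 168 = (g - 7)*(g - 6)*(g - 2)*(g + 2)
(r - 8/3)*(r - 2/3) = r^2 - 10*r/3 + 16/9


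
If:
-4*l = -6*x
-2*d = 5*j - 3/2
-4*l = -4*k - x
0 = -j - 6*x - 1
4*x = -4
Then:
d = -47/4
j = 5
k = -5/4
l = -3/2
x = -1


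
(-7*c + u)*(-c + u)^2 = -7*c^3 + 15*c^2*u - 9*c*u^2 + u^3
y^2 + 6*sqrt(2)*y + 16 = (y + 2*sqrt(2))*(y + 4*sqrt(2))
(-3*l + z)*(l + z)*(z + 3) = -3*l^2*z - 9*l^2 - 2*l*z^2 - 6*l*z + z^3 + 3*z^2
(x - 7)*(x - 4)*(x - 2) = x^3 - 13*x^2 + 50*x - 56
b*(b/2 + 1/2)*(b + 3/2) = b^3/2 + 5*b^2/4 + 3*b/4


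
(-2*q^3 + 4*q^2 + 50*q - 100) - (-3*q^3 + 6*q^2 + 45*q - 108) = q^3 - 2*q^2 + 5*q + 8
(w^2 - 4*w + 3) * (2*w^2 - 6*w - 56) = 2*w^4 - 14*w^3 - 26*w^2 + 206*w - 168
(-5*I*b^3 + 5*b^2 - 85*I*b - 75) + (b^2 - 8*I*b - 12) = -5*I*b^3 + 6*b^2 - 93*I*b - 87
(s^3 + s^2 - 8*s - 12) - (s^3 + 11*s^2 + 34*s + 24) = -10*s^2 - 42*s - 36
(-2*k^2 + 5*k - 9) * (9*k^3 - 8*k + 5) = -18*k^5 + 45*k^4 - 65*k^3 - 50*k^2 + 97*k - 45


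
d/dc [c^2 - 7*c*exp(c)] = -7*c*exp(c) + 2*c - 7*exp(c)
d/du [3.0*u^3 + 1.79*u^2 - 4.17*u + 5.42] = 9.0*u^2 + 3.58*u - 4.17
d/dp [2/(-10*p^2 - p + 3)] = 2*(20*p + 1)/(10*p^2 + p - 3)^2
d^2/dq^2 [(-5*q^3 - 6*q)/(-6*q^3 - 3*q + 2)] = 6*(126*q^5 + 120*q^4 - 21*q^3 + 114*q^2 + 20*q + 12)/(216*q^9 + 324*q^7 - 216*q^6 + 162*q^5 - 216*q^4 + 99*q^3 - 54*q^2 + 36*q - 8)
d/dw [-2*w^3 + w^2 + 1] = 2*w*(1 - 3*w)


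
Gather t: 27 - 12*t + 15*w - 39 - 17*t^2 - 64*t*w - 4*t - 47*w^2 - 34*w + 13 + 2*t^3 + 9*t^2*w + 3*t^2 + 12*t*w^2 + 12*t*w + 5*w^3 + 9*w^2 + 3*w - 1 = 2*t^3 + t^2*(9*w - 14) + t*(12*w^2 - 52*w - 16) + 5*w^3 - 38*w^2 - 16*w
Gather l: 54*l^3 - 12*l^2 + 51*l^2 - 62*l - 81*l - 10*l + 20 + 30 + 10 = 54*l^3 + 39*l^2 - 153*l + 60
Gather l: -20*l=-20*l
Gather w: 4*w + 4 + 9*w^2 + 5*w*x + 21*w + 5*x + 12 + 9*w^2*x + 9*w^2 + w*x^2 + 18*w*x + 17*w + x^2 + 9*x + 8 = w^2*(9*x + 18) + w*(x^2 + 23*x + 42) + x^2 + 14*x + 24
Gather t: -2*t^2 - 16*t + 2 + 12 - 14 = -2*t^2 - 16*t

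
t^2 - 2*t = t*(t - 2)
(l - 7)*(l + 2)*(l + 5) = l^3 - 39*l - 70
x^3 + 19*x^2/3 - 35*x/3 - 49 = (x - 3)*(x + 7/3)*(x + 7)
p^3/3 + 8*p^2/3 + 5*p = p*(p/3 + 1)*(p + 5)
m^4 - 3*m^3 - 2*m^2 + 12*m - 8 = (m - 2)^2*(m - 1)*(m + 2)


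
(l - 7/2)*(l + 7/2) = l^2 - 49/4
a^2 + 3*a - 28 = (a - 4)*(a + 7)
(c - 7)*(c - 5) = c^2 - 12*c + 35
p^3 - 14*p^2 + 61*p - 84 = (p - 7)*(p - 4)*(p - 3)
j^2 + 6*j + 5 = (j + 1)*(j + 5)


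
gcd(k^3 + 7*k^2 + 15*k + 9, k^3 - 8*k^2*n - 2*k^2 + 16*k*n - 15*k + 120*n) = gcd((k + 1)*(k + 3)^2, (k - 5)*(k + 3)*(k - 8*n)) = k + 3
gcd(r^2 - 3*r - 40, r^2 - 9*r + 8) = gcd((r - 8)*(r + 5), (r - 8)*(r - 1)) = r - 8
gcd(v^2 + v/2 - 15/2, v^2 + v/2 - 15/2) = v^2 + v/2 - 15/2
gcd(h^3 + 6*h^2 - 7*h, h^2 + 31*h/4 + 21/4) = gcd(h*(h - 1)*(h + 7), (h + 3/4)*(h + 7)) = h + 7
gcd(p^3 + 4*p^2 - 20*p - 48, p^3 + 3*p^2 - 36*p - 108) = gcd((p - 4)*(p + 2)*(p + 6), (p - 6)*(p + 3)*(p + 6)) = p + 6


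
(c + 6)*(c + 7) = c^2 + 13*c + 42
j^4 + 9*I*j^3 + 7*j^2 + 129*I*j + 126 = (j - 3*I)*(j - I)*(j + 6*I)*(j + 7*I)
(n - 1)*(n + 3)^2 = n^3 + 5*n^2 + 3*n - 9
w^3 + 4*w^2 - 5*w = w*(w - 1)*(w + 5)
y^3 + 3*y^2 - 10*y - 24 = (y - 3)*(y + 2)*(y + 4)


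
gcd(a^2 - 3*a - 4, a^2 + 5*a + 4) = a + 1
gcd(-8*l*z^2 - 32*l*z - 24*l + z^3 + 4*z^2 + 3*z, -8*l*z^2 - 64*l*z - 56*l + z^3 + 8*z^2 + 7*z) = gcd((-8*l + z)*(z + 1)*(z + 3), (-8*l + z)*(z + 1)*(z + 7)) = -8*l*z - 8*l + z^2 + z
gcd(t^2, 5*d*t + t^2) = t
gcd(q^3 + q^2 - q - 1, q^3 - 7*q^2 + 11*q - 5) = q - 1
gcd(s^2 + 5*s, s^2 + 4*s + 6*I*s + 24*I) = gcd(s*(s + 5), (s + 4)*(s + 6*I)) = 1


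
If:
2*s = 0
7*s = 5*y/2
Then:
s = 0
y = 0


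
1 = 1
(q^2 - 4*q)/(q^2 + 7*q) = (q - 4)/(q + 7)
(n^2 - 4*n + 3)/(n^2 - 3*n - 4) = (-n^2 + 4*n - 3)/(-n^2 + 3*n + 4)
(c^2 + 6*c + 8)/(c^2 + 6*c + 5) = (c^2 + 6*c + 8)/(c^2 + 6*c + 5)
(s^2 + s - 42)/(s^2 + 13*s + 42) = (s - 6)/(s + 6)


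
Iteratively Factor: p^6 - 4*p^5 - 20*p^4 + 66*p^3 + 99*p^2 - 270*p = (p + 3)*(p^5 - 7*p^4 + p^3 + 63*p^2 - 90*p) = (p - 5)*(p + 3)*(p^4 - 2*p^3 - 9*p^2 + 18*p) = (p - 5)*(p - 3)*(p + 3)*(p^3 + p^2 - 6*p) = p*(p - 5)*(p - 3)*(p + 3)*(p^2 + p - 6) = p*(p - 5)*(p - 3)*(p - 2)*(p + 3)*(p + 3)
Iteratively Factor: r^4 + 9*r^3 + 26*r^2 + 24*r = (r + 2)*(r^3 + 7*r^2 + 12*r) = (r + 2)*(r + 3)*(r^2 + 4*r) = (r + 2)*(r + 3)*(r + 4)*(r)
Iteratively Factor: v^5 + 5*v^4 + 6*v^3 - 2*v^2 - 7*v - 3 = (v + 1)*(v^4 + 4*v^3 + 2*v^2 - 4*v - 3) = (v + 1)^2*(v^3 + 3*v^2 - v - 3) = (v + 1)^2*(v + 3)*(v^2 - 1) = (v - 1)*(v + 1)^2*(v + 3)*(v + 1)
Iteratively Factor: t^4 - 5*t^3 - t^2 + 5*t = (t + 1)*(t^3 - 6*t^2 + 5*t) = (t - 5)*(t + 1)*(t^2 - t) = (t - 5)*(t - 1)*(t + 1)*(t)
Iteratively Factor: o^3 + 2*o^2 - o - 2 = (o + 2)*(o^2 - 1) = (o - 1)*(o + 2)*(o + 1)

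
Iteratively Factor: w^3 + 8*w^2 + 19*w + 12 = (w + 1)*(w^2 + 7*w + 12) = (w + 1)*(w + 4)*(w + 3)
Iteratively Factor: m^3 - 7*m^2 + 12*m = (m - 3)*(m^2 - 4*m) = (m - 4)*(m - 3)*(m)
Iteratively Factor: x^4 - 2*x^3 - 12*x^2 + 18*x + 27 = (x - 3)*(x^3 + x^2 - 9*x - 9) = (x - 3)*(x + 3)*(x^2 - 2*x - 3) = (x - 3)^2*(x + 3)*(x + 1)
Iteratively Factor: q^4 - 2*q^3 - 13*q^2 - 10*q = (q - 5)*(q^3 + 3*q^2 + 2*q) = (q - 5)*(q + 1)*(q^2 + 2*q) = q*(q - 5)*(q + 1)*(q + 2)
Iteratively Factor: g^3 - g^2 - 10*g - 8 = (g - 4)*(g^2 + 3*g + 2) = (g - 4)*(g + 2)*(g + 1)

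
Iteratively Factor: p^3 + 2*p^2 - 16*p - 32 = (p + 2)*(p^2 - 16) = (p - 4)*(p + 2)*(p + 4)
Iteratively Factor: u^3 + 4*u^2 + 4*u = (u + 2)*(u^2 + 2*u) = (u + 2)^2*(u)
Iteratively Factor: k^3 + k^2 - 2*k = (k - 1)*(k^2 + 2*k) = (k - 1)*(k + 2)*(k)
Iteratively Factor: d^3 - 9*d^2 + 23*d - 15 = (d - 3)*(d^2 - 6*d + 5) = (d - 3)*(d - 1)*(d - 5)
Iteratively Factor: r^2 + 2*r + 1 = (r + 1)*(r + 1)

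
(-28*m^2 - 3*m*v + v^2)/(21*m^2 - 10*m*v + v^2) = (4*m + v)/(-3*m + v)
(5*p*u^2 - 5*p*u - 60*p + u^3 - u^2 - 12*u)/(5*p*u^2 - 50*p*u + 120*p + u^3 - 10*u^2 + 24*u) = (u + 3)/(u - 6)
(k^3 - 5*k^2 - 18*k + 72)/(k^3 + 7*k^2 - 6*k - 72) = (k - 6)/(k + 6)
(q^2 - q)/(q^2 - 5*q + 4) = q/(q - 4)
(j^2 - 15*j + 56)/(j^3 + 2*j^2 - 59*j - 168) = (j - 7)/(j^2 + 10*j + 21)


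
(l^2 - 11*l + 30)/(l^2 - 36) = (l - 5)/(l + 6)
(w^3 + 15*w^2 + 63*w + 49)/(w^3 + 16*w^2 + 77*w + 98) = (w + 1)/(w + 2)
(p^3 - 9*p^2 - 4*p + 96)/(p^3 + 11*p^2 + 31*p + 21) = (p^2 - 12*p + 32)/(p^2 + 8*p + 7)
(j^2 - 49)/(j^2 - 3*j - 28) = (j + 7)/(j + 4)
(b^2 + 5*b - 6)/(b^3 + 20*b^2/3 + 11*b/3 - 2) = 3*(b - 1)/(3*b^2 + 2*b - 1)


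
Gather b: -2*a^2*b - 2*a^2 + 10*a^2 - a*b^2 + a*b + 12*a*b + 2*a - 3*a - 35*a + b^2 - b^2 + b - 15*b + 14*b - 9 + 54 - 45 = 8*a^2 - a*b^2 - 36*a + b*(-2*a^2 + 13*a)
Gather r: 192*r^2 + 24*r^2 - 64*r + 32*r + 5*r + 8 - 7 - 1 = 216*r^2 - 27*r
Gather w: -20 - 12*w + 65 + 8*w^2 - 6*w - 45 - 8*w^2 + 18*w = 0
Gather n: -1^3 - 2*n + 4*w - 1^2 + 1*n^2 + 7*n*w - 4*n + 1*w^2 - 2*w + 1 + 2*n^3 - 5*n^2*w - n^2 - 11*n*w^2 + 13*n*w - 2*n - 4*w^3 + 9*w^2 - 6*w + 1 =2*n^3 - 5*n^2*w + n*(-11*w^2 + 20*w - 8) - 4*w^3 + 10*w^2 - 4*w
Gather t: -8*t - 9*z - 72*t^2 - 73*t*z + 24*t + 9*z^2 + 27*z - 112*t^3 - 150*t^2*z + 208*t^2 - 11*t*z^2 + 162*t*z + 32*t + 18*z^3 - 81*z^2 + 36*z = -112*t^3 + t^2*(136 - 150*z) + t*(-11*z^2 + 89*z + 48) + 18*z^3 - 72*z^2 + 54*z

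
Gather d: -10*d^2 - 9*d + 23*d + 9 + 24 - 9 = -10*d^2 + 14*d + 24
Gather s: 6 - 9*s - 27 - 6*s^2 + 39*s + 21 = -6*s^2 + 30*s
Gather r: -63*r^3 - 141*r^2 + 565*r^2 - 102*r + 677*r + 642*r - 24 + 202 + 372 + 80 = -63*r^3 + 424*r^2 + 1217*r + 630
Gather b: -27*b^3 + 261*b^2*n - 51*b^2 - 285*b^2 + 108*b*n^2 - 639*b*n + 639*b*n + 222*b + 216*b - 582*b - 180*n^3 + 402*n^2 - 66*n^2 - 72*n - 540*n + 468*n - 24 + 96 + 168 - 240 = -27*b^3 + b^2*(261*n - 336) + b*(108*n^2 - 144) - 180*n^3 + 336*n^2 - 144*n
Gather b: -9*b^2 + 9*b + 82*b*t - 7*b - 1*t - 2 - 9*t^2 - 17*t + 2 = -9*b^2 + b*(82*t + 2) - 9*t^2 - 18*t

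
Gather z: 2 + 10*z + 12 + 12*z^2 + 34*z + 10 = 12*z^2 + 44*z + 24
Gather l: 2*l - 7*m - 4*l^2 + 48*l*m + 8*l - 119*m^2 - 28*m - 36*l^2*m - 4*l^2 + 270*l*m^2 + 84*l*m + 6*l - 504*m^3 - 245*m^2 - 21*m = l^2*(-36*m - 8) + l*(270*m^2 + 132*m + 16) - 504*m^3 - 364*m^2 - 56*m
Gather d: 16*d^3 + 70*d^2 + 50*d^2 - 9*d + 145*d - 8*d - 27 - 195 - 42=16*d^3 + 120*d^2 + 128*d - 264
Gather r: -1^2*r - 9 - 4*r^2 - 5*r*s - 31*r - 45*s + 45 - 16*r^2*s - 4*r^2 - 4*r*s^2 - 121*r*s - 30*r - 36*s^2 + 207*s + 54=r^2*(-16*s - 8) + r*(-4*s^2 - 126*s - 62) - 36*s^2 + 162*s + 90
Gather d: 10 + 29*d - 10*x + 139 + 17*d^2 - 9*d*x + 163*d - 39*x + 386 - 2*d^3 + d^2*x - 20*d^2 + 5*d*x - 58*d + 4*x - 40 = -2*d^3 + d^2*(x - 3) + d*(134 - 4*x) - 45*x + 495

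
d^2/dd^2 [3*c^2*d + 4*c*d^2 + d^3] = 8*c + 6*d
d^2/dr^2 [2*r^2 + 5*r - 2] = 4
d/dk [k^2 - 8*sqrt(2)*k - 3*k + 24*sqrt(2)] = 2*k - 8*sqrt(2) - 3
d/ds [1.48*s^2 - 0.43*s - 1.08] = 2.96*s - 0.43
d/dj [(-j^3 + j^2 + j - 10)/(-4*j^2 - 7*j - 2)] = (4*j^4 + 14*j^3 + 3*j^2 - 84*j - 72)/(16*j^4 + 56*j^3 + 65*j^2 + 28*j + 4)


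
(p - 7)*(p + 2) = p^2 - 5*p - 14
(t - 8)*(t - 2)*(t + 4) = t^3 - 6*t^2 - 24*t + 64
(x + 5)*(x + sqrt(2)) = x^2 + sqrt(2)*x + 5*x + 5*sqrt(2)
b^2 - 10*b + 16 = (b - 8)*(b - 2)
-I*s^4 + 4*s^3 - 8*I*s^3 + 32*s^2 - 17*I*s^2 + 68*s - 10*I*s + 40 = (s + 2)*(s + 5)*(s + 4*I)*(-I*s - I)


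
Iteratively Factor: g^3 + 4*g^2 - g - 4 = (g + 4)*(g^2 - 1) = (g - 1)*(g + 4)*(g + 1)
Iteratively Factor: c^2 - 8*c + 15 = (c - 5)*(c - 3)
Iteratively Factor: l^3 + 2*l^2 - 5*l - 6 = (l - 2)*(l^2 + 4*l + 3) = (l - 2)*(l + 3)*(l + 1)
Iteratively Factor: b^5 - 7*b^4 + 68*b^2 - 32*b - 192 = (b - 3)*(b^4 - 4*b^3 - 12*b^2 + 32*b + 64) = (b - 4)*(b - 3)*(b^3 - 12*b - 16) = (b - 4)^2*(b - 3)*(b^2 + 4*b + 4) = (b - 4)^2*(b - 3)*(b + 2)*(b + 2)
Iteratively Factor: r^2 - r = (r)*(r - 1)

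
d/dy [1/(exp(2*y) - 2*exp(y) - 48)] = 2*(1 - exp(y))*exp(y)/(-exp(2*y) + 2*exp(y) + 48)^2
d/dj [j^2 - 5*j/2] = 2*j - 5/2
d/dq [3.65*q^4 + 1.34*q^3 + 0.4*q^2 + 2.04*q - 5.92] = 14.6*q^3 + 4.02*q^2 + 0.8*q + 2.04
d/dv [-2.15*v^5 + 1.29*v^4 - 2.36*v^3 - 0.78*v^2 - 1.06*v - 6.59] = -10.75*v^4 + 5.16*v^3 - 7.08*v^2 - 1.56*v - 1.06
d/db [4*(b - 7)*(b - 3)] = 8*b - 40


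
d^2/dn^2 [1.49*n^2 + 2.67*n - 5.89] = 2.98000000000000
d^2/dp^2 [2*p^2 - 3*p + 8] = 4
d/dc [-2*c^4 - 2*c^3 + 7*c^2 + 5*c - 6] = -8*c^3 - 6*c^2 + 14*c + 5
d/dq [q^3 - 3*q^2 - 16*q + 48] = 3*q^2 - 6*q - 16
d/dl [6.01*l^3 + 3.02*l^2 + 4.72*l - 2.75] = 18.03*l^2 + 6.04*l + 4.72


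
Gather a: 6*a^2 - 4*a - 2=6*a^2 - 4*a - 2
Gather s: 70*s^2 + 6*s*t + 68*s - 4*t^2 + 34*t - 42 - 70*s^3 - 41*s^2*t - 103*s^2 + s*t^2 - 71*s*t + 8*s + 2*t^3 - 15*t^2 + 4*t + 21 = -70*s^3 + s^2*(-41*t - 33) + s*(t^2 - 65*t + 76) + 2*t^3 - 19*t^2 + 38*t - 21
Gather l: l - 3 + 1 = l - 2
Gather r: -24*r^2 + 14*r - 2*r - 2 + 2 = -24*r^2 + 12*r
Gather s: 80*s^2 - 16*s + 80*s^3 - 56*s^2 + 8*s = 80*s^3 + 24*s^2 - 8*s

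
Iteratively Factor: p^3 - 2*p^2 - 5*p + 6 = (p + 2)*(p^2 - 4*p + 3) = (p - 3)*(p + 2)*(p - 1)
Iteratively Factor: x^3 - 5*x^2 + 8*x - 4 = (x - 2)*(x^2 - 3*x + 2) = (x - 2)^2*(x - 1)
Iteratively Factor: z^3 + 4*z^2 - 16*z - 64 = (z + 4)*(z^2 - 16) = (z + 4)^2*(z - 4)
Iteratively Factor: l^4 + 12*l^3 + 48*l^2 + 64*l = (l + 4)*(l^3 + 8*l^2 + 16*l) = (l + 4)^2*(l^2 + 4*l) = (l + 4)^3*(l)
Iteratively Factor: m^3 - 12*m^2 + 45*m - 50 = (m - 2)*(m^2 - 10*m + 25) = (m - 5)*(m - 2)*(m - 5)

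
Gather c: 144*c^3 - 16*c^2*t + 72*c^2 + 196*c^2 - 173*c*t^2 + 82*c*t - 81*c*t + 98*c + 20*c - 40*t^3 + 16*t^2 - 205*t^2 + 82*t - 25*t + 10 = 144*c^3 + c^2*(268 - 16*t) + c*(-173*t^2 + t + 118) - 40*t^3 - 189*t^2 + 57*t + 10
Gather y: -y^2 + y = -y^2 + y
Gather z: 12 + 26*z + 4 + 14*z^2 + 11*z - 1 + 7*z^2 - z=21*z^2 + 36*z + 15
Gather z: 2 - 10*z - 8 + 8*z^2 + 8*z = 8*z^2 - 2*z - 6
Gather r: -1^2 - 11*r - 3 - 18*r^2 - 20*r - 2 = -18*r^2 - 31*r - 6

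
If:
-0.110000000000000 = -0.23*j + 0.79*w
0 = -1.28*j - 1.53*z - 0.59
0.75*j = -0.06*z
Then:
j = 0.03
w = -0.13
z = -0.41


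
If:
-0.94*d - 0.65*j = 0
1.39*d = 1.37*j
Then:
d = 0.00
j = 0.00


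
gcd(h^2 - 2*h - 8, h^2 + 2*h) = h + 2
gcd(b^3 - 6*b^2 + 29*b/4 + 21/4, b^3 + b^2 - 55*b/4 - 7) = b^2 - 3*b - 7/4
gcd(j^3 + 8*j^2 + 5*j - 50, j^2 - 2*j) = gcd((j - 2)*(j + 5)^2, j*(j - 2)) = j - 2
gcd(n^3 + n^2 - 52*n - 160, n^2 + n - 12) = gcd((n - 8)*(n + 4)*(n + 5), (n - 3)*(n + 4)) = n + 4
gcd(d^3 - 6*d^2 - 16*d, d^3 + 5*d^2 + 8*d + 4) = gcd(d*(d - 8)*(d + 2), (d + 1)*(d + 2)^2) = d + 2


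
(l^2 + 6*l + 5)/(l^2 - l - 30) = (l + 1)/(l - 6)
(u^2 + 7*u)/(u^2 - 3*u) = (u + 7)/(u - 3)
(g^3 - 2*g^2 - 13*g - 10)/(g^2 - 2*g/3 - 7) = 3*(-g^3 + 2*g^2 + 13*g + 10)/(-3*g^2 + 2*g + 21)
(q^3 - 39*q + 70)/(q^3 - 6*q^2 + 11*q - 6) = (q^2 + 2*q - 35)/(q^2 - 4*q + 3)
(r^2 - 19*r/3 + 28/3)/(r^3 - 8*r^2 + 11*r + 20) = (r - 7/3)/(r^2 - 4*r - 5)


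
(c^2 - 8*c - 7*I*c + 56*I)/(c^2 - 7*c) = (c^2 - 8*c - 7*I*c + 56*I)/(c*(c - 7))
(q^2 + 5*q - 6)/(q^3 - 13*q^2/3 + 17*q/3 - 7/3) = 3*(q + 6)/(3*q^2 - 10*q + 7)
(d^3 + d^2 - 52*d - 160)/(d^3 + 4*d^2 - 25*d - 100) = (d - 8)/(d - 5)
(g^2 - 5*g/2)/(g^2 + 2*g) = (g - 5/2)/(g + 2)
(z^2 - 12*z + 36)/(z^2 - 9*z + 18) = (z - 6)/(z - 3)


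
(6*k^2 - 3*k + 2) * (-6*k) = -36*k^3 + 18*k^2 - 12*k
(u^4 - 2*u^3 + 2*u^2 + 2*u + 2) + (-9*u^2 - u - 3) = u^4 - 2*u^3 - 7*u^2 + u - 1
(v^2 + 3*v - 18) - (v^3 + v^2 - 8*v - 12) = -v^3 + 11*v - 6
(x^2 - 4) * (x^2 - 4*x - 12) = x^4 - 4*x^3 - 16*x^2 + 16*x + 48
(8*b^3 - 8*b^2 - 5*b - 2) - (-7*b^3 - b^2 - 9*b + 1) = 15*b^3 - 7*b^2 + 4*b - 3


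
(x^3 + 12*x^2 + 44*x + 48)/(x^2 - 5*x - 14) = (x^2 + 10*x + 24)/(x - 7)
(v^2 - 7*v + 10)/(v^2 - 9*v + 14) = (v - 5)/(v - 7)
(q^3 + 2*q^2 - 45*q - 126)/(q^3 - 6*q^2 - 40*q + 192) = (q^2 - 4*q - 21)/(q^2 - 12*q + 32)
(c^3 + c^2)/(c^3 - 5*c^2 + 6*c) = c*(c + 1)/(c^2 - 5*c + 6)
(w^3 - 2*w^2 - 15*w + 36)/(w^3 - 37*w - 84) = (w^2 - 6*w + 9)/(w^2 - 4*w - 21)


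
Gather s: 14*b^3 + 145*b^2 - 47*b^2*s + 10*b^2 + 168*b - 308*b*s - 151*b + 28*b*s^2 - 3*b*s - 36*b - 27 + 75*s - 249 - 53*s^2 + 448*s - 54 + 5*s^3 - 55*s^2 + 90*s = 14*b^3 + 155*b^2 - 19*b + 5*s^3 + s^2*(28*b - 108) + s*(-47*b^2 - 311*b + 613) - 330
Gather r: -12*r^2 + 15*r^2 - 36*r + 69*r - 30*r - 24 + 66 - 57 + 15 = 3*r^2 + 3*r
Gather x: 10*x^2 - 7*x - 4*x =10*x^2 - 11*x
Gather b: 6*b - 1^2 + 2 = 6*b + 1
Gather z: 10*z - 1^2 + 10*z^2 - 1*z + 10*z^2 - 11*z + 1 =20*z^2 - 2*z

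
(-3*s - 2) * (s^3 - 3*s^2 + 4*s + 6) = -3*s^4 + 7*s^3 - 6*s^2 - 26*s - 12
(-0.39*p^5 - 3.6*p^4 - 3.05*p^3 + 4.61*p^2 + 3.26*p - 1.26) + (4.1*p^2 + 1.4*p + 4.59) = -0.39*p^5 - 3.6*p^4 - 3.05*p^3 + 8.71*p^2 + 4.66*p + 3.33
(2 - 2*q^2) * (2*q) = -4*q^3 + 4*q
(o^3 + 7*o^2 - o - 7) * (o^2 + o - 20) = o^5 + 8*o^4 - 14*o^3 - 148*o^2 + 13*o + 140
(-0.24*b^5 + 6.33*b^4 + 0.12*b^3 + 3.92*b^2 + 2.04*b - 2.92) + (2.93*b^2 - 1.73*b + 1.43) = -0.24*b^5 + 6.33*b^4 + 0.12*b^3 + 6.85*b^2 + 0.31*b - 1.49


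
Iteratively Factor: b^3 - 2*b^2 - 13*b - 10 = (b + 2)*(b^2 - 4*b - 5) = (b - 5)*(b + 2)*(b + 1)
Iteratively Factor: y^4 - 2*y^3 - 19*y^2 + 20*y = (y - 1)*(y^3 - y^2 - 20*y) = (y - 1)*(y + 4)*(y^2 - 5*y) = (y - 5)*(y - 1)*(y + 4)*(y)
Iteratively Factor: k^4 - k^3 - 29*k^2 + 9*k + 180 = (k + 4)*(k^3 - 5*k^2 - 9*k + 45) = (k - 3)*(k + 4)*(k^2 - 2*k - 15) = (k - 5)*(k - 3)*(k + 4)*(k + 3)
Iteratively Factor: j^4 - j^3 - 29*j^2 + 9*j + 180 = (j - 3)*(j^3 + 2*j^2 - 23*j - 60) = (j - 3)*(j + 4)*(j^2 - 2*j - 15) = (j - 5)*(j - 3)*(j + 4)*(j + 3)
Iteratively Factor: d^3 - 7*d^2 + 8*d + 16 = (d - 4)*(d^2 - 3*d - 4) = (d - 4)*(d + 1)*(d - 4)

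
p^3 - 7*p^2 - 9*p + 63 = (p - 7)*(p - 3)*(p + 3)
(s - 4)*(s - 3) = s^2 - 7*s + 12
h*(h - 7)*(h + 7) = h^3 - 49*h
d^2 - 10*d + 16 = (d - 8)*(d - 2)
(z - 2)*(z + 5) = z^2 + 3*z - 10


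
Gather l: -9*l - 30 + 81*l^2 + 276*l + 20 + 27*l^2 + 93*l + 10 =108*l^2 + 360*l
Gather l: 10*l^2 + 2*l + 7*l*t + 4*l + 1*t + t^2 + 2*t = 10*l^2 + l*(7*t + 6) + t^2 + 3*t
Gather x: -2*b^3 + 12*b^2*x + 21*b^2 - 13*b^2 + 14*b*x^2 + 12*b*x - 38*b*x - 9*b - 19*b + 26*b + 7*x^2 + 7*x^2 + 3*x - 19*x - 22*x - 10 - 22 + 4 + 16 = -2*b^3 + 8*b^2 - 2*b + x^2*(14*b + 14) + x*(12*b^2 - 26*b - 38) - 12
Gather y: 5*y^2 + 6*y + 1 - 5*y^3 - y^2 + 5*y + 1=-5*y^3 + 4*y^2 + 11*y + 2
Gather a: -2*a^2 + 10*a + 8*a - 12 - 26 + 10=-2*a^2 + 18*a - 28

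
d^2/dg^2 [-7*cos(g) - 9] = 7*cos(g)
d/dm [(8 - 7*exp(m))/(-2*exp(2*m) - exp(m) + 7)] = (-(4*exp(m) + 1)*(7*exp(m) - 8) + 14*exp(2*m) + 7*exp(m) - 49)*exp(m)/(2*exp(2*m) + exp(m) - 7)^2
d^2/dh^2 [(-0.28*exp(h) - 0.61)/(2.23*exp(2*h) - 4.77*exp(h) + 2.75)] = (-1.392412*exp(4*h) - 15.112264*exp(3*h) + 29.768493*exp(2*h) - 2.58886899999999*exp(h) - 10.119175)*exp(h)/(11.089567*exp(6*h) - 71.162199*exp(5*h) + 193.243326*exp(4*h) - 284.043483*exp(3*h) + 238.30455*exp(2*h) - 108.219375*exp(h) + 20.796875)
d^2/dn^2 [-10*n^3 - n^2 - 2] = -60*n - 2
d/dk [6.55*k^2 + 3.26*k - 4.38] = 13.1*k + 3.26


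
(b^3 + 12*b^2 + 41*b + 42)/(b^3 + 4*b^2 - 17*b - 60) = (b^2 + 9*b + 14)/(b^2 + b - 20)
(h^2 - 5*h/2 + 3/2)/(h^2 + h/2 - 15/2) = (2*h^2 - 5*h + 3)/(2*h^2 + h - 15)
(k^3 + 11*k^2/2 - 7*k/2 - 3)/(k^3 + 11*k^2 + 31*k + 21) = (2*k^3 + 11*k^2 - 7*k - 6)/(2*(k^3 + 11*k^2 + 31*k + 21))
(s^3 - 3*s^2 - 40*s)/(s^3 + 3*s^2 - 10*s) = (s - 8)/(s - 2)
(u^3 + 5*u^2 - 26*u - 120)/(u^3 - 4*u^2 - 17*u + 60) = (u + 6)/(u - 3)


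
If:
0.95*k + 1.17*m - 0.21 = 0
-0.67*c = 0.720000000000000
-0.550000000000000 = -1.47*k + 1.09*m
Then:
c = -1.07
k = 0.32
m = -0.08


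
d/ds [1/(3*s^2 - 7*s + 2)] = (7 - 6*s)/(3*s^2 - 7*s + 2)^2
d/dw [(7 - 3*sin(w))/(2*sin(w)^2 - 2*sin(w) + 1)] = (6*sin(w)^2 - 28*sin(w) + 11)*cos(w)/(-2*sin(w) - cos(2*w) + 2)^2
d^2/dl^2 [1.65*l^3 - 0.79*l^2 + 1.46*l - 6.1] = 9.9*l - 1.58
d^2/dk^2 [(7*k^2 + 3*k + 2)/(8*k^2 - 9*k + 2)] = 8*(174*k^3 + 12*k^2 - 144*k + 53)/(512*k^6 - 1728*k^5 + 2328*k^4 - 1593*k^3 + 582*k^2 - 108*k + 8)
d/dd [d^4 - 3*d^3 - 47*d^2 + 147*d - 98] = 4*d^3 - 9*d^2 - 94*d + 147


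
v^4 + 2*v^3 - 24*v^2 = v^2*(v - 4)*(v + 6)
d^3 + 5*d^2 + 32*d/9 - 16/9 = (d - 1/3)*(d + 4/3)*(d + 4)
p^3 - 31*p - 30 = (p - 6)*(p + 1)*(p + 5)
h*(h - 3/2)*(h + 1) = h^3 - h^2/2 - 3*h/2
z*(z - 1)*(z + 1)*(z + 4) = z^4 + 4*z^3 - z^2 - 4*z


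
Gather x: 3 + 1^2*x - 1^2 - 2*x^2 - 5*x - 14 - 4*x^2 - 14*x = -6*x^2 - 18*x - 12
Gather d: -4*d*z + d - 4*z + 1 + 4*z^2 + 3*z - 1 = d*(1 - 4*z) + 4*z^2 - z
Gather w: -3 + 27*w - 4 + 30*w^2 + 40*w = 30*w^2 + 67*w - 7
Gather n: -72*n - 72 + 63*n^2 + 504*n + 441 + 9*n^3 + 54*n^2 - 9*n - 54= 9*n^3 + 117*n^2 + 423*n + 315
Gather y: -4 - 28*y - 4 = -28*y - 8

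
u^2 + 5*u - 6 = (u - 1)*(u + 6)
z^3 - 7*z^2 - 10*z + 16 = (z - 8)*(z - 1)*(z + 2)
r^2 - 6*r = r*(r - 6)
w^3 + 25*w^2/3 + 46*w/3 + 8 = (w + 1)*(w + 4/3)*(w + 6)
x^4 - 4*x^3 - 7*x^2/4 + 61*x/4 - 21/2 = (x - 7/2)*(x - 3/2)*(x - 1)*(x + 2)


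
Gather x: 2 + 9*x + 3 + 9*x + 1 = 18*x + 6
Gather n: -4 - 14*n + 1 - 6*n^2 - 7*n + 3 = -6*n^2 - 21*n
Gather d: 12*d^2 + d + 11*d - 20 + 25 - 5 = 12*d^2 + 12*d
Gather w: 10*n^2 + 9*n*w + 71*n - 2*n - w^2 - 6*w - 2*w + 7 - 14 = 10*n^2 + 69*n - w^2 + w*(9*n - 8) - 7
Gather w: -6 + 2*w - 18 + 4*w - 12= 6*w - 36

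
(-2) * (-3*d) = 6*d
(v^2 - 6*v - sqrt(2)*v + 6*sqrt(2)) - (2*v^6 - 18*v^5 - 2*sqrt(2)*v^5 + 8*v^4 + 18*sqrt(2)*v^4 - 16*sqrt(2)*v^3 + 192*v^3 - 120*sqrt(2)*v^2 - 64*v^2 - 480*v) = -2*v^6 + 2*sqrt(2)*v^5 + 18*v^5 - 18*sqrt(2)*v^4 - 8*v^4 - 192*v^3 + 16*sqrt(2)*v^3 + 65*v^2 + 120*sqrt(2)*v^2 - sqrt(2)*v + 474*v + 6*sqrt(2)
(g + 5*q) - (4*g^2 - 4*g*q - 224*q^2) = -4*g^2 + 4*g*q + g + 224*q^2 + 5*q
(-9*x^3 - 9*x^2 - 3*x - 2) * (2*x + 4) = -18*x^4 - 54*x^3 - 42*x^2 - 16*x - 8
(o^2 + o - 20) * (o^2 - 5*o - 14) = o^4 - 4*o^3 - 39*o^2 + 86*o + 280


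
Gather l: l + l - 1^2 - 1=2*l - 2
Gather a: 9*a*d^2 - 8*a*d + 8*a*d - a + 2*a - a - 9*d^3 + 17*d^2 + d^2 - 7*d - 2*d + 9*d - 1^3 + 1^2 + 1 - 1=9*a*d^2 - 9*d^3 + 18*d^2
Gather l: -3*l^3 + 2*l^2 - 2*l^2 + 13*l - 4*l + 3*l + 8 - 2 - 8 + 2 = -3*l^3 + 12*l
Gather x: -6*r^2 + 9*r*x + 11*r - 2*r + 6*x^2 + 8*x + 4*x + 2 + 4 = -6*r^2 + 9*r + 6*x^2 + x*(9*r + 12) + 6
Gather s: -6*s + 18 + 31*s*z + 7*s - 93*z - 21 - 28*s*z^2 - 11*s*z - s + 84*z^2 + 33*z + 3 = s*(-28*z^2 + 20*z) + 84*z^2 - 60*z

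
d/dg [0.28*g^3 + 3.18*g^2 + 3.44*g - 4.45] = 0.84*g^2 + 6.36*g + 3.44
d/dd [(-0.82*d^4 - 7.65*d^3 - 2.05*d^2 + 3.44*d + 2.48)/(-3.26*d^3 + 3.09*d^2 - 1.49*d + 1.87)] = (2.6732*d^6 - 5.06759999999998*d^5 - 26.6561*d^4 + 39.0922*d^3 - 26.2372*d^2 - 22.9934*d + 10.128)/(10.6276*d^6 - 20.1468*d^5 + 19.2629*d^4 - 21.4006*d^3 + 13.7767*d^2 - 5.5726*d + 3.4969)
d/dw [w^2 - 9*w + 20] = 2*w - 9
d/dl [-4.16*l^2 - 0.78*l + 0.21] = -8.32*l - 0.78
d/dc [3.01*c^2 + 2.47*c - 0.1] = 6.02*c + 2.47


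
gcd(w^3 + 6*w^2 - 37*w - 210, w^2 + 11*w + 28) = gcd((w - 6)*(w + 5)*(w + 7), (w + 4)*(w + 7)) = w + 7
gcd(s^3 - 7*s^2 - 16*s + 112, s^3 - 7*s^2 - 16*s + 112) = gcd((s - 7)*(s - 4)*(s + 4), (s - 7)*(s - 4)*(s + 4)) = s^3 - 7*s^2 - 16*s + 112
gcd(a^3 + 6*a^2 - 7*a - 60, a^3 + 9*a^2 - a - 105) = a^2 + 2*a - 15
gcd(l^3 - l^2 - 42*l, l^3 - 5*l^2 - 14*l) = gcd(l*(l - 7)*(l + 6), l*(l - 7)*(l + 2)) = l^2 - 7*l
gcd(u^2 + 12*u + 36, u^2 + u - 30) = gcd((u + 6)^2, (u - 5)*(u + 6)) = u + 6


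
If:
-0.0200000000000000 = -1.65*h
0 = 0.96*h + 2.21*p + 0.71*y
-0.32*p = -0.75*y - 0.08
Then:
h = 0.01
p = 0.03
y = -0.10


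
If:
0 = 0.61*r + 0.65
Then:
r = -1.07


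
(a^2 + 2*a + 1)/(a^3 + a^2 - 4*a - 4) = (a + 1)/(a^2 - 4)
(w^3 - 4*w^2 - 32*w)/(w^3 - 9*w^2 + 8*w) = (w + 4)/(w - 1)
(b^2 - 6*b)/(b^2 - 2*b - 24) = b/(b + 4)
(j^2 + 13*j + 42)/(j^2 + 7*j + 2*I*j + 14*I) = (j + 6)/(j + 2*I)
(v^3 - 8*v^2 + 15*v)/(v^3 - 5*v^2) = (v - 3)/v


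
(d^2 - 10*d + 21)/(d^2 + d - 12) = (d - 7)/(d + 4)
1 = 1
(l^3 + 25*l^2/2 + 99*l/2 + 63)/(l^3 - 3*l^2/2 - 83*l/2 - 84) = (l + 6)/(l - 8)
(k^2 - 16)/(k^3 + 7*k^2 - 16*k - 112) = 1/(k + 7)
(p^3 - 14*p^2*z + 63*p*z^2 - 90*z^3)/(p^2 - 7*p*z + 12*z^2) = (-p^2 + 11*p*z - 30*z^2)/(-p + 4*z)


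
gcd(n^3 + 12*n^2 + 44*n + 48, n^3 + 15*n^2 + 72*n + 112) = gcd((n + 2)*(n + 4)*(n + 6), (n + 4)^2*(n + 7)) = n + 4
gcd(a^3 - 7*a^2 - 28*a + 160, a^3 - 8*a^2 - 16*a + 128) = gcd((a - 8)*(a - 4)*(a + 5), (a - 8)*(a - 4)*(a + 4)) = a^2 - 12*a + 32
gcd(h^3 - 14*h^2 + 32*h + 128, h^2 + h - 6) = 1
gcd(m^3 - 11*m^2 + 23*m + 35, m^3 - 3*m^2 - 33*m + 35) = m - 7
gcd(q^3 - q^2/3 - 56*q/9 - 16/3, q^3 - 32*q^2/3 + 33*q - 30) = q - 3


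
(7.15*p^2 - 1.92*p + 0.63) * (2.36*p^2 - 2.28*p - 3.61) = 16.874*p^4 - 20.8332*p^3 - 19.9471*p^2 + 5.4948*p - 2.2743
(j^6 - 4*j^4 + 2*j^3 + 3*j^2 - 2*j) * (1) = j^6 - 4*j^4 + 2*j^3 + 3*j^2 - 2*j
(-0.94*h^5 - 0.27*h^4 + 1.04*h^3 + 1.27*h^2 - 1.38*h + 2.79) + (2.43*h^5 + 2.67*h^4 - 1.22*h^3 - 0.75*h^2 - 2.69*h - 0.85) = 1.49*h^5 + 2.4*h^4 - 0.18*h^3 + 0.52*h^2 - 4.07*h + 1.94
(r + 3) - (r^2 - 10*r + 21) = -r^2 + 11*r - 18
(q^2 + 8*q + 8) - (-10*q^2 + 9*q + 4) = 11*q^2 - q + 4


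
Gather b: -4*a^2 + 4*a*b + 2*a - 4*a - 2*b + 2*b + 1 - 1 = -4*a^2 + 4*a*b - 2*a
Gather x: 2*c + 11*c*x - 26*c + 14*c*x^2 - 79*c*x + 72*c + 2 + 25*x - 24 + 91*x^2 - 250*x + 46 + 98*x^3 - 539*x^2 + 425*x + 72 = 48*c + 98*x^3 + x^2*(14*c - 448) + x*(200 - 68*c) + 96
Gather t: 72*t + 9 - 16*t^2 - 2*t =-16*t^2 + 70*t + 9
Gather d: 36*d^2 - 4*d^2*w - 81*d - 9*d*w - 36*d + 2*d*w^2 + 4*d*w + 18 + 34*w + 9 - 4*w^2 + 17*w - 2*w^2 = d^2*(36 - 4*w) + d*(2*w^2 - 5*w - 117) - 6*w^2 + 51*w + 27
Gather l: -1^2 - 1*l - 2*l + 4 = 3 - 3*l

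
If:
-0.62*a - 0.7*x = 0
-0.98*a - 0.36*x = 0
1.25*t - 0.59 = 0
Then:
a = 0.00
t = 0.47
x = 0.00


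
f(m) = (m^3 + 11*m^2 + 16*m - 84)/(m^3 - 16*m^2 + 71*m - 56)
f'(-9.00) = -0.02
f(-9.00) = 0.02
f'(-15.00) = -0.02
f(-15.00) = 0.15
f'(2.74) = 2.29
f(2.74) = 1.62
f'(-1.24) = 0.39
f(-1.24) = 0.52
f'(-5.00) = 0.03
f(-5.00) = 0.01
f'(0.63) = 10.16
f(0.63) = 3.99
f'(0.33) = 3.32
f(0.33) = 2.26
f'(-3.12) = 0.10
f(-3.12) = 0.12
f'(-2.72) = 0.14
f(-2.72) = 0.17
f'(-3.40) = 0.09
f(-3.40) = 0.10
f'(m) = (-3*m^2 + 32*m - 71)*(m^3 + 11*m^2 + 16*m - 84)/(m^3 - 16*m^2 + 71*m - 56)^2 + (3*m^2 + 22*m + 16)/(m^3 - 16*m^2 + 71*m - 56) = (-27*m^4 + 110*m^3 + 1121*m^2 - 3920*m + 5068)/(m^6 - 32*m^5 + 398*m^4 - 2384*m^3 + 6833*m^2 - 7952*m + 3136)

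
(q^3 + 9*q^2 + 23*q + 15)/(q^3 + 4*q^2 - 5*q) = (q^2 + 4*q + 3)/(q*(q - 1))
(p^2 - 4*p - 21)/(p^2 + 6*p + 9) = (p - 7)/(p + 3)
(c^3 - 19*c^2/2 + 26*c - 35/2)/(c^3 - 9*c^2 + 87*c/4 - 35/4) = 2*(c - 1)/(2*c - 1)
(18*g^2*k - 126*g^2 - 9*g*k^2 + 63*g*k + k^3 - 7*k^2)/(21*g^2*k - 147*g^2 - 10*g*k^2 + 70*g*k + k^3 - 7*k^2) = (6*g - k)/(7*g - k)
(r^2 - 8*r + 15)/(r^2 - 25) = (r - 3)/(r + 5)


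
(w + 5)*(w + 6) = w^2 + 11*w + 30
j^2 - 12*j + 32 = (j - 8)*(j - 4)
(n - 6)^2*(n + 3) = n^3 - 9*n^2 + 108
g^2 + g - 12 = (g - 3)*(g + 4)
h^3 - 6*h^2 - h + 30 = (h - 5)*(h - 3)*(h + 2)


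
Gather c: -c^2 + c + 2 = -c^2 + c + 2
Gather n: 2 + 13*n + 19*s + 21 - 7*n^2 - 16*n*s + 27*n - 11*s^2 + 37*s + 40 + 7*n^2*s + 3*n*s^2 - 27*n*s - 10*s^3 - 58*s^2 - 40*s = n^2*(7*s - 7) + n*(3*s^2 - 43*s + 40) - 10*s^3 - 69*s^2 + 16*s + 63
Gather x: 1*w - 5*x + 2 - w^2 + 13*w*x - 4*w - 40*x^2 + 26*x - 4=-w^2 - 3*w - 40*x^2 + x*(13*w + 21) - 2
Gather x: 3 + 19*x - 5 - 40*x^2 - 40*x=-40*x^2 - 21*x - 2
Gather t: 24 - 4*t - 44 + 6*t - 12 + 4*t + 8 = 6*t - 24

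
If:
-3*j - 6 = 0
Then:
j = -2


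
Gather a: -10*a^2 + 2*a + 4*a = -10*a^2 + 6*a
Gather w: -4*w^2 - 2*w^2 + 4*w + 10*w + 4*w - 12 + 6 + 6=-6*w^2 + 18*w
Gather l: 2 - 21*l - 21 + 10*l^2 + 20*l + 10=10*l^2 - l - 9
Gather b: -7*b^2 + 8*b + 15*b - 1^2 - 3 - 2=-7*b^2 + 23*b - 6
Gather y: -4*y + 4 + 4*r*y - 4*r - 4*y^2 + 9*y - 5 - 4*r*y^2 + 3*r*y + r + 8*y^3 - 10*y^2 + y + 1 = -3*r + 8*y^3 + y^2*(-4*r - 14) + y*(7*r + 6)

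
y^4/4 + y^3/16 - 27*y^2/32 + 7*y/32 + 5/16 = (y/4 + 1/2)*(y - 5/4)*(y - 1)*(y + 1/2)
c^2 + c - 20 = (c - 4)*(c + 5)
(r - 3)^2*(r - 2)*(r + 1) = r^4 - 7*r^3 + 13*r^2 + 3*r - 18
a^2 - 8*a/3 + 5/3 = (a - 5/3)*(a - 1)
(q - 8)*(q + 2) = q^2 - 6*q - 16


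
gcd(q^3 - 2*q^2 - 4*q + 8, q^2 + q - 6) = q - 2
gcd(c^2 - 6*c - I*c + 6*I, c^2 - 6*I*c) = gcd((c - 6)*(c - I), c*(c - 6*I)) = 1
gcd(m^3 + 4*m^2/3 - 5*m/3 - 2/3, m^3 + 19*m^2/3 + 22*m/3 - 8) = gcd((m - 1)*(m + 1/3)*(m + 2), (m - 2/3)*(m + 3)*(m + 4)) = 1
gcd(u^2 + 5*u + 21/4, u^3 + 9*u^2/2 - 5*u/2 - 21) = u + 7/2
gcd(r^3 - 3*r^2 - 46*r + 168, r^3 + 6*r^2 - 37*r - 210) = r^2 + r - 42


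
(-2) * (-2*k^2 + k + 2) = 4*k^2 - 2*k - 4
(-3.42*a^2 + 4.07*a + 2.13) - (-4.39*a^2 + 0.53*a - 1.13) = 0.97*a^2 + 3.54*a + 3.26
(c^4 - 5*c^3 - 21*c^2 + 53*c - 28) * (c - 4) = c^5 - 9*c^4 - c^3 + 137*c^2 - 240*c + 112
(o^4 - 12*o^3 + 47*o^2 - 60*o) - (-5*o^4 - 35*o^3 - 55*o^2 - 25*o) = 6*o^4 + 23*o^3 + 102*o^2 - 35*o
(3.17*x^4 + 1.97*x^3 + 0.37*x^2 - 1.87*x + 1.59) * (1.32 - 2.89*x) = -9.1613*x^5 - 1.5089*x^4 + 1.5311*x^3 + 5.8927*x^2 - 7.0635*x + 2.0988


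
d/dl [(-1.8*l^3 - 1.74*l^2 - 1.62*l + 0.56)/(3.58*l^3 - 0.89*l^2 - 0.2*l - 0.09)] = (7.8312*l^4 + 12.3192*l^3 - 6.6222*l^2 + 1.31*l + 0.2578)/(12.8164*l^6 - 6.3724*l^5 - 0.6399*l^4 - 0.2884*l^3 + 0.2002*l^2 + 0.036*l + 0.0081)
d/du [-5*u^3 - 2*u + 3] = -15*u^2 - 2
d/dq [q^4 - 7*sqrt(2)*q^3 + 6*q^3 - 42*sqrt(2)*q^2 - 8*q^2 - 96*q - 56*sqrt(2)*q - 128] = 4*q^3 - 21*sqrt(2)*q^2 + 18*q^2 - 84*sqrt(2)*q - 16*q - 96 - 56*sqrt(2)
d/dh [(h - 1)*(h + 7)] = 2*h + 6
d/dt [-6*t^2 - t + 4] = -12*t - 1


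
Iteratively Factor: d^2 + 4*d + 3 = (d + 3)*(d + 1)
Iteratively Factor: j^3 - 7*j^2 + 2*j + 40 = (j - 4)*(j^2 - 3*j - 10) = (j - 4)*(j + 2)*(j - 5)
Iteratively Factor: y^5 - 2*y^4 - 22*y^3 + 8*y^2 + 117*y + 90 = (y - 3)*(y^4 + y^3 - 19*y^2 - 49*y - 30) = (y - 3)*(y + 2)*(y^3 - y^2 - 17*y - 15) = (y - 3)*(y + 1)*(y + 2)*(y^2 - 2*y - 15) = (y - 5)*(y - 3)*(y + 1)*(y + 2)*(y + 3)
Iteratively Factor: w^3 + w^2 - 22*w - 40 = (w - 5)*(w^2 + 6*w + 8) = (w - 5)*(w + 4)*(w + 2)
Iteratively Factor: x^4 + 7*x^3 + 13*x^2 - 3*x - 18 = (x + 3)*(x^3 + 4*x^2 + x - 6) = (x + 3)^2*(x^2 + x - 2) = (x - 1)*(x + 3)^2*(x + 2)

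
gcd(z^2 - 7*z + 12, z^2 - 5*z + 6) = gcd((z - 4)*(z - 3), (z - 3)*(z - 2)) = z - 3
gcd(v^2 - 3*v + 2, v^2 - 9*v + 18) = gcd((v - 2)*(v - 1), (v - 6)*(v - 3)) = 1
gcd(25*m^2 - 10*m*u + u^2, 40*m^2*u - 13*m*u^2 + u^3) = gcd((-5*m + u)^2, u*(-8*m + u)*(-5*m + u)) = -5*m + u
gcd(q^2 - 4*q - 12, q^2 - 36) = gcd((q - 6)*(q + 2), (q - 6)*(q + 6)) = q - 6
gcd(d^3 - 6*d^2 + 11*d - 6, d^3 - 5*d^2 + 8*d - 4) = d^2 - 3*d + 2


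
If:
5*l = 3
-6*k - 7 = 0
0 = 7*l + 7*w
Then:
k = -7/6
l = 3/5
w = -3/5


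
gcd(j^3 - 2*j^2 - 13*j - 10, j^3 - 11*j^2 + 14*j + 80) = j^2 - 3*j - 10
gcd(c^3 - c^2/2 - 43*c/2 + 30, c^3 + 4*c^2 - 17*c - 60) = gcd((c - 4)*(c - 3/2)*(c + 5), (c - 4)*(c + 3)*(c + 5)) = c^2 + c - 20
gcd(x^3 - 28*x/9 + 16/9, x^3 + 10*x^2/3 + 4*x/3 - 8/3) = x^2 + 4*x/3 - 4/3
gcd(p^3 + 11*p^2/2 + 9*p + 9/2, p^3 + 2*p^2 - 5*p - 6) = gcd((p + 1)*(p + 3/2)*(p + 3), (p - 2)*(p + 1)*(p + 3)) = p^2 + 4*p + 3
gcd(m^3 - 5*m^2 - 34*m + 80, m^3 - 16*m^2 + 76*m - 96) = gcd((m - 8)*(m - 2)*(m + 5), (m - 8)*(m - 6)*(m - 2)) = m^2 - 10*m + 16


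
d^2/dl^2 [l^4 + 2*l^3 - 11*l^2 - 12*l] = 12*l^2 + 12*l - 22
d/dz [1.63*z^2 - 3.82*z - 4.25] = 3.26*z - 3.82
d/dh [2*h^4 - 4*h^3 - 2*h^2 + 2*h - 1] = 8*h^3 - 12*h^2 - 4*h + 2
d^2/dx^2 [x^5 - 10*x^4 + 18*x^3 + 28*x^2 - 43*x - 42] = 20*x^3 - 120*x^2 + 108*x + 56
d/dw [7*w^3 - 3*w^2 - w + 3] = 21*w^2 - 6*w - 1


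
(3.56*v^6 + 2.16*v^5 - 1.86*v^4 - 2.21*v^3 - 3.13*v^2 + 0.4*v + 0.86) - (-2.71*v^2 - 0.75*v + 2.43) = 3.56*v^6 + 2.16*v^5 - 1.86*v^4 - 2.21*v^3 - 0.42*v^2 + 1.15*v - 1.57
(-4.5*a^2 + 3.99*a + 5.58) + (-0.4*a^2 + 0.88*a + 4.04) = -4.9*a^2 + 4.87*a + 9.62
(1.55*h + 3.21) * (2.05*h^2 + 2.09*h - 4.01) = 3.1775*h^3 + 9.82*h^2 + 0.4934*h - 12.8721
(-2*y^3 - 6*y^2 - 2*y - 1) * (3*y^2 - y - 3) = -6*y^5 - 16*y^4 + 6*y^3 + 17*y^2 + 7*y + 3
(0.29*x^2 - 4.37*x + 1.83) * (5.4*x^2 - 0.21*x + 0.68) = 1.566*x^4 - 23.6589*x^3 + 10.9969*x^2 - 3.3559*x + 1.2444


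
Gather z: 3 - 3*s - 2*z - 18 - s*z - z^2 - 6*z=-3*s - z^2 + z*(-s - 8) - 15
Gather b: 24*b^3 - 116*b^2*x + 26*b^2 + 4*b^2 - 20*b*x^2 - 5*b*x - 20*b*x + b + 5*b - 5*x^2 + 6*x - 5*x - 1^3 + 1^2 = 24*b^3 + b^2*(30 - 116*x) + b*(-20*x^2 - 25*x + 6) - 5*x^2 + x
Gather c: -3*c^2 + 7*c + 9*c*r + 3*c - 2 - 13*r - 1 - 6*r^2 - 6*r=-3*c^2 + c*(9*r + 10) - 6*r^2 - 19*r - 3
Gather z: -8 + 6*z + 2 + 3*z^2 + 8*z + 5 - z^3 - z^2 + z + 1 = -z^3 + 2*z^2 + 15*z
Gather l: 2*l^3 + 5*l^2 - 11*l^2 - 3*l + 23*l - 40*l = 2*l^3 - 6*l^2 - 20*l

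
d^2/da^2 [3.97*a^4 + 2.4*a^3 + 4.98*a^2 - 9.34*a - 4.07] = 47.64*a^2 + 14.4*a + 9.96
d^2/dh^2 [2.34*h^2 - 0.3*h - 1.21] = 4.68000000000000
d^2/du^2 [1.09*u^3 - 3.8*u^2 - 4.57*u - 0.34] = 6.54*u - 7.6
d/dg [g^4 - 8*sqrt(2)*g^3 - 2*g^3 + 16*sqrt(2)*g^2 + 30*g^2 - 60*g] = 4*g^3 - 24*sqrt(2)*g^2 - 6*g^2 + 32*sqrt(2)*g + 60*g - 60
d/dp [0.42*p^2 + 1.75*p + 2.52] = 0.84*p + 1.75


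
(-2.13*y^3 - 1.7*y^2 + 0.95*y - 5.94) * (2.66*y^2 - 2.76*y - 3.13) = -5.6658*y^5 + 1.3568*y^4 + 13.8859*y^3 - 13.1014*y^2 + 13.4209*y + 18.5922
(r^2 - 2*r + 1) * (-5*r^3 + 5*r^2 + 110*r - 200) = -5*r^5 + 15*r^4 + 95*r^3 - 415*r^2 + 510*r - 200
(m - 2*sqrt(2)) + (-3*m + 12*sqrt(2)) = -2*m + 10*sqrt(2)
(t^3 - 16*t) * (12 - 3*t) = -3*t^4 + 12*t^3 + 48*t^2 - 192*t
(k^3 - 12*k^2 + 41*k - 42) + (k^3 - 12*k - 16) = 2*k^3 - 12*k^2 + 29*k - 58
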